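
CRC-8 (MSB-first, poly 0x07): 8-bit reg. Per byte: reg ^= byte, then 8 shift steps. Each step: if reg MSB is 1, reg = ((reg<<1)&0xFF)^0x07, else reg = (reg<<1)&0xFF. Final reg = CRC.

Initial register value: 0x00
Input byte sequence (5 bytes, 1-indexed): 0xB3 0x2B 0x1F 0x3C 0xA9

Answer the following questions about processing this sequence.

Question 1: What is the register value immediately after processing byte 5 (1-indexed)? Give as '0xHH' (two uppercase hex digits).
Answer: 0x95

Derivation:
After byte 1 (0xB3): reg=0x10
After byte 2 (0x2B): reg=0xA1
After byte 3 (0x1F): reg=0x33
After byte 4 (0x3C): reg=0x2D
After byte 5 (0xA9): reg=0x95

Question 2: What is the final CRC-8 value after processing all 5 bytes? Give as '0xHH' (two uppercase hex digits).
Answer: 0x95

Derivation:
After byte 1 (0xB3): reg=0x10
After byte 2 (0x2B): reg=0xA1
After byte 3 (0x1F): reg=0x33
After byte 4 (0x3C): reg=0x2D
After byte 5 (0xA9): reg=0x95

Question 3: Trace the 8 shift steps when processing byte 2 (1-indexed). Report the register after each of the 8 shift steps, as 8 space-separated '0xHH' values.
Answer: 0x76 0xEC 0xDF 0xB9 0x75 0xEA 0xD3 0xA1

Derivation:
After byte 1 (0xB3): reg=0x10
Register before byte 2: 0x10
After XOR with byte 0x2B: 0x3B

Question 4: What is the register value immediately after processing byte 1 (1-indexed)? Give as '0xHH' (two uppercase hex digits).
Answer: 0x10

Derivation:
After byte 1 (0xB3): reg=0x10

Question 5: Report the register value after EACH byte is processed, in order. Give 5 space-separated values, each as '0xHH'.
0x10 0xA1 0x33 0x2D 0x95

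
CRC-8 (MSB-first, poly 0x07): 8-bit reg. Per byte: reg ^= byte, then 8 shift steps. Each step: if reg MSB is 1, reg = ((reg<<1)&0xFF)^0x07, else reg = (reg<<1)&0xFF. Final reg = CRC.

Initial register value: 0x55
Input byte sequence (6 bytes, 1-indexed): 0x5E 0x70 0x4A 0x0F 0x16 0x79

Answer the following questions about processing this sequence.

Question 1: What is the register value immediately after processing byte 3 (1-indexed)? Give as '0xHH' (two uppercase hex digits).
After byte 1 (0x5E): reg=0x31
After byte 2 (0x70): reg=0xC0
After byte 3 (0x4A): reg=0xBF

Answer: 0xBF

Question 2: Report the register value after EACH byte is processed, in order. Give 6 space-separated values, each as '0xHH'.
0x31 0xC0 0xBF 0x19 0x2D 0xAB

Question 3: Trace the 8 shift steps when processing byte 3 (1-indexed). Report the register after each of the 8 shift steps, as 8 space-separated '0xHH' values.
Answer: 0x13 0x26 0x4C 0x98 0x37 0x6E 0xDC 0xBF

Derivation:
After byte 1 (0x5E): reg=0x31
After byte 2 (0x70): reg=0xC0
Register before byte 3: 0xC0
After XOR with byte 0x4A: 0x8A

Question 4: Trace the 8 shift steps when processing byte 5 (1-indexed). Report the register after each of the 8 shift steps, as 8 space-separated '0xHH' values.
Answer: 0x1E 0x3C 0x78 0xF0 0xE7 0xC9 0x95 0x2D

Derivation:
After byte 1 (0x5E): reg=0x31
After byte 2 (0x70): reg=0xC0
After byte 3 (0x4A): reg=0xBF
After byte 4 (0x0F): reg=0x19
Register before byte 5: 0x19
After XOR with byte 0x16: 0x0F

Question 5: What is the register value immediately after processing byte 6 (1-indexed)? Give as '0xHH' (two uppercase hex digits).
Answer: 0xAB

Derivation:
After byte 1 (0x5E): reg=0x31
After byte 2 (0x70): reg=0xC0
After byte 3 (0x4A): reg=0xBF
After byte 4 (0x0F): reg=0x19
After byte 5 (0x16): reg=0x2D
After byte 6 (0x79): reg=0xAB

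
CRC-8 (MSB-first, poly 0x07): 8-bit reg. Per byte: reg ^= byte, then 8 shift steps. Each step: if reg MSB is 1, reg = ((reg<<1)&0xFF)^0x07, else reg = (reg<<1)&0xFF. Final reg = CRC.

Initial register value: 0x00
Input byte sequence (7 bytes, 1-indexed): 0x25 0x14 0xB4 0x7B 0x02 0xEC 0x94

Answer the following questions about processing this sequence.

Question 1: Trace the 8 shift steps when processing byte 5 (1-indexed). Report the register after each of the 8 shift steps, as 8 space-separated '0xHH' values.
After byte 1 (0x25): reg=0xFB
After byte 2 (0x14): reg=0x83
After byte 3 (0xB4): reg=0x85
After byte 4 (0x7B): reg=0xF4
Register before byte 5: 0xF4
After XOR with byte 0x02: 0xF6

Answer: 0xEB 0xD1 0xA5 0x4D 0x9A 0x33 0x66 0xCC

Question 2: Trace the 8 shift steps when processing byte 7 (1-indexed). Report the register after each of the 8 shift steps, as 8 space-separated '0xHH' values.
After byte 1 (0x25): reg=0xFB
After byte 2 (0x14): reg=0x83
After byte 3 (0xB4): reg=0x85
After byte 4 (0x7B): reg=0xF4
After byte 5 (0x02): reg=0xCC
After byte 6 (0xEC): reg=0xE0
Register before byte 7: 0xE0
After XOR with byte 0x94: 0x74

Answer: 0xE8 0xD7 0xA9 0x55 0xAA 0x53 0xA6 0x4B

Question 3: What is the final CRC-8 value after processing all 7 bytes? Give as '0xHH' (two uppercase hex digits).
After byte 1 (0x25): reg=0xFB
After byte 2 (0x14): reg=0x83
After byte 3 (0xB4): reg=0x85
After byte 4 (0x7B): reg=0xF4
After byte 5 (0x02): reg=0xCC
After byte 6 (0xEC): reg=0xE0
After byte 7 (0x94): reg=0x4B

Answer: 0x4B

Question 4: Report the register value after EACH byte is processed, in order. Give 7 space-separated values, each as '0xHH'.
0xFB 0x83 0x85 0xF4 0xCC 0xE0 0x4B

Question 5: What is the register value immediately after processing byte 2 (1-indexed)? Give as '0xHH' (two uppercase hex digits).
After byte 1 (0x25): reg=0xFB
After byte 2 (0x14): reg=0x83

Answer: 0x83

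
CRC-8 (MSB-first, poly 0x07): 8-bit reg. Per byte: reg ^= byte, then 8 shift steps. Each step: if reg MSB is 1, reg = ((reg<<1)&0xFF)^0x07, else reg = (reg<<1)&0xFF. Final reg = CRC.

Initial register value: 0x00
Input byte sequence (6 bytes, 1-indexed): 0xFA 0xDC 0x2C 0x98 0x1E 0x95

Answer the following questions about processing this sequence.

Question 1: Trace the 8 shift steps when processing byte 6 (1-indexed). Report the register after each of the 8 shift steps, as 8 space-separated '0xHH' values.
Answer: 0x9B 0x31 0x62 0xC4 0x8F 0x19 0x32 0x64

Derivation:
After byte 1 (0xFA): reg=0xE8
After byte 2 (0xDC): reg=0x8C
After byte 3 (0x2C): reg=0x69
After byte 4 (0x98): reg=0xD9
After byte 5 (0x1E): reg=0x5B
Register before byte 6: 0x5B
After XOR with byte 0x95: 0xCE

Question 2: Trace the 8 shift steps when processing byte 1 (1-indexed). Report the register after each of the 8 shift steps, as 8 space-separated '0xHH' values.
Register before byte 1: 0x00
After XOR with byte 0xFA: 0xFA

Answer: 0xF3 0xE1 0xC5 0x8D 0x1D 0x3A 0x74 0xE8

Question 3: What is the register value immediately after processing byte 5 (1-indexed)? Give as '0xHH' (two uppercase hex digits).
Answer: 0x5B

Derivation:
After byte 1 (0xFA): reg=0xE8
After byte 2 (0xDC): reg=0x8C
After byte 3 (0x2C): reg=0x69
After byte 4 (0x98): reg=0xD9
After byte 5 (0x1E): reg=0x5B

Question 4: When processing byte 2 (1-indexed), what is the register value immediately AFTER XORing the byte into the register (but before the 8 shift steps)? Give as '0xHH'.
Answer: 0x34

Derivation:
Register before byte 2: 0xE8
Byte 2: 0xDC
0xE8 XOR 0xDC = 0x34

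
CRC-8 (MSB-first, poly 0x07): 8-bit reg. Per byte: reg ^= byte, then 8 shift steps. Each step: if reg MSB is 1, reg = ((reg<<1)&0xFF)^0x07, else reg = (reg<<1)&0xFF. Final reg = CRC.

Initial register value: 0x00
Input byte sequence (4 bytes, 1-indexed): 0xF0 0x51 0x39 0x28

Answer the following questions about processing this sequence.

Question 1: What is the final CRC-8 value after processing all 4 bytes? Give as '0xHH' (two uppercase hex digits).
Answer: 0xD0

Derivation:
After byte 1 (0xF0): reg=0xDE
After byte 2 (0x51): reg=0xA4
After byte 3 (0x39): reg=0xDA
After byte 4 (0x28): reg=0xD0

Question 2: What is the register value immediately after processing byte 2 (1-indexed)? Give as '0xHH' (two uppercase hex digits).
Answer: 0xA4

Derivation:
After byte 1 (0xF0): reg=0xDE
After byte 2 (0x51): reg=0xA4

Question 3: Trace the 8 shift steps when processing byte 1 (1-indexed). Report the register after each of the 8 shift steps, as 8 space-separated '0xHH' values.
Answer: 0xE7 0xC9 0x95 0x2D 0x5A 0xB4 0x6F 0xDE

Derivation:
Register before byte 1: 0x00
After XOR with byte 0xF0: 0xF0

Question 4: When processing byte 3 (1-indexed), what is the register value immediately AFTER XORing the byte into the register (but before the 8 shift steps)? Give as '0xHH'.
Register before byte 3: 0xA4
Byte 3: 0x39
0xA4 XOR 0x39 = 0x9D

Answer: 0x9D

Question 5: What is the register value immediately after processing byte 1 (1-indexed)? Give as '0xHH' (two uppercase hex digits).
After byte 1 (0xF0): reg=0xDE

Answer: 0xDE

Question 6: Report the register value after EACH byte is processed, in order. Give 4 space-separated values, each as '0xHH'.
0xDE 0xA4 0xDA 0xD0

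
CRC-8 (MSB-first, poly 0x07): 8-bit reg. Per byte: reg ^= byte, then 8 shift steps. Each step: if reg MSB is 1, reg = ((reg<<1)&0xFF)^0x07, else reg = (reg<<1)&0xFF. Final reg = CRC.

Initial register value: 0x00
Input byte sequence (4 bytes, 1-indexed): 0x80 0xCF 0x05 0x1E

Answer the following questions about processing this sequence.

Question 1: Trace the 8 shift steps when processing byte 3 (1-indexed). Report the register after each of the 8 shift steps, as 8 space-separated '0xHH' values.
Answer: 0xA7 0x49 0x92 0x23 0x46 0x8C 0x1F 0x3E

Derivation:
After byte 1 (0x80): reg=0x89
After byte 2 (0xCF): reg=0xD5
Register before byte 3: 0xD5
After XOR with byte 0x05: 0xD0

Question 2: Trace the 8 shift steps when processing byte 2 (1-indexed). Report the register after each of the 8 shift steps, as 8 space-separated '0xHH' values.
Answer: 0x8C 0x1F 0x3E 0x7C 0xF8 0xF7 0xE9 0xD5

Derivation:
After byte 1 (0x80): reg=0x89
Register before byte 2: 0x89
After XOR with byte 0xCF: 0x46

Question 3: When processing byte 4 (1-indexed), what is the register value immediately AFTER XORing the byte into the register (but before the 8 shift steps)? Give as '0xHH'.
Register before byte 4: 0x3E
Byte 4: 0x1E
0x3E XOR 0x1E = 0x20

Answer: 0x20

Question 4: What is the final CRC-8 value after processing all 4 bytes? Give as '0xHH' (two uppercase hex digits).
Answer: 0xE0

Derivation:
After byte 1 (0x80): reg=0x89
After byte 2 (0xCF): reg=0xD5
After byte 3 (0x05): reg=0x3E
After byte 4 (0x1E): reg=0xE0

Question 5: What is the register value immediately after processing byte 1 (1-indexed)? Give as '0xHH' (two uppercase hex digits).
After byte 1 (0x80): reg=0x89

Answer: 0x89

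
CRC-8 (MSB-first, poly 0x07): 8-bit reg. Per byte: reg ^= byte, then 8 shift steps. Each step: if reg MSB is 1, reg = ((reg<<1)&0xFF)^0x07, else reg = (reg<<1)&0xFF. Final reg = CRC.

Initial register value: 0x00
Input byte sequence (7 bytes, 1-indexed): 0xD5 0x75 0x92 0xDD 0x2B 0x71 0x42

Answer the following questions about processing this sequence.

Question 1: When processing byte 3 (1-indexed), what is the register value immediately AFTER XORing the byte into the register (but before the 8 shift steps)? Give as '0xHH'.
Register before byte 3: 0xB7
Byte 3: 0x92
0xB7 XOR 0x92 = 0x25

Answer: 0x25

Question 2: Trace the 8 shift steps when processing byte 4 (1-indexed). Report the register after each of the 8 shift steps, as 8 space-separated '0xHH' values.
Answer: 0x4C 0x98 0x37 0x6E 0xDC 0xBF 0x79 0xF2

Derivation:
After byte 1 (0xD5): reg=0x25
After byte 2 (0x75): reg=0xB7
After byte 3 (0x92): reg=0xFB
Register before byte 4: 0xFB
After XOR with byte 0xDD: 0x26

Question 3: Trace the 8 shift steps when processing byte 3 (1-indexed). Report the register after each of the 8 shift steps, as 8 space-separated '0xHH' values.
After byte 1 (0xD5): reg=0x25
After byte 2 (0x75): reg=0xB7
Register before byte 3: 0xB7
After XOR with byte 0x92: 0x25

Answer: 0x4A 0x94 0x2F 0x5E 0xBC 0x7F 0xFE 0xFB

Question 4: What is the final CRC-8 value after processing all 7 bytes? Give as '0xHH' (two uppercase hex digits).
Answer: 0x6B

Derivation:
After byte 1 (0xD5): reg=0x25
After byte 2 (0x75): reg=0xB7
After byte 3 (0x92): reg=0xFB
After byte 4 (0xDD): reg=0xF2
After byte 5 (0x2B): reg=0x01
After byte 6 (0x71): reg=0x57
After byte 7 (0x42): reg=0x6B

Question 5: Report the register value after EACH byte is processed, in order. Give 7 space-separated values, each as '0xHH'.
0x25 0xB7 0xFB 0xF2 0x01 0x57 0x6B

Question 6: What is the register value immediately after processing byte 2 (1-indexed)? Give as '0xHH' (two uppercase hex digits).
After byte 1 (0xD5): reg=0x25
After byte 2 (0x75): reg=0xB7

Answer: 0xB7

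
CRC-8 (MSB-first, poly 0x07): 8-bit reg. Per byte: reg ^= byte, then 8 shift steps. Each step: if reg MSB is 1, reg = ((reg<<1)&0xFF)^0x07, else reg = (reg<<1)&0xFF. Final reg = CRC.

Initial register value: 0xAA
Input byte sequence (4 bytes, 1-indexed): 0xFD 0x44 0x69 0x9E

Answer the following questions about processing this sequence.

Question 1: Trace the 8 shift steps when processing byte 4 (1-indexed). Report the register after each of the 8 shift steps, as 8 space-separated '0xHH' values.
After byte 1 (0xFD): reg=0xA2
After byte 2 (0x44): reg=0xBC
After byte 3 (0x69): reg=0x25
Register before byte 4: 0x25
After XOR with byte 0x9E: 0xBB

Answer: 0x71 0xE2 0xC3 0x81 0x05 0x0A 0x14 0x28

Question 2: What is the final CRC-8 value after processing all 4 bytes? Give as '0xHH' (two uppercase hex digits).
After byte 1 (0xFD): reg=0xA2
After byte 2 (0x44): reg=0xBC
After byte 3 (0x69): reg=0x25
After byte 4 (0x9E): reg=0x28

Answer: 0x28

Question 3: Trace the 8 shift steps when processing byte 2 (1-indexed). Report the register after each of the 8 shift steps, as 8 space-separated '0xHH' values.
After byte 1 (0xFD): reg=0xA2
Register before byte 2: 0xA2
After XOR with byte 0x44: 0xE6

Answer: 0xCB 0x91 0x25 0x4A 0x94 0x2F 0x5E 0xBC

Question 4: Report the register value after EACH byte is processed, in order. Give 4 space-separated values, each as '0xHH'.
0xA2 0xBC 0x25 0x28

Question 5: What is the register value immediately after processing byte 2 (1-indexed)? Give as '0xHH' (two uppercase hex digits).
After byte 1 (0xFD): reg=0xA2
After byte 2 (0x44): reg=0xBC

Answer: 0xBC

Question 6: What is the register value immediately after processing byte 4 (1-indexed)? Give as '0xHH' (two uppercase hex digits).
After byte 1 (0xFD): reg=0xA2
After byte 2 (0x44): reg=0xBC
After byte 3 (0x69): reg=0x25
After byte 4 (0x9E): reg=0x28

Answer: 0x28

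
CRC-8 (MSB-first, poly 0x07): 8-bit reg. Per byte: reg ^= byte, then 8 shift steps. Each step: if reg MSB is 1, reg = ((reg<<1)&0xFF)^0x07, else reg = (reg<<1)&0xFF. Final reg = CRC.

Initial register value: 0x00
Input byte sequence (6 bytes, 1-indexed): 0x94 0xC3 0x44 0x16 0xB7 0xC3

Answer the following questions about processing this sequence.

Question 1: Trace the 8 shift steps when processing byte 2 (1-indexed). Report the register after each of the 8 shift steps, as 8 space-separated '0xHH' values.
After byte 1 (0x94): reg=0xE5
Register before byte 2: 0xE5
After XOR with byte 0xC3: 0x26

Answer: 0x4C 0x98 0x37 0x6E 0xDC 0xBF 0x79 0xF2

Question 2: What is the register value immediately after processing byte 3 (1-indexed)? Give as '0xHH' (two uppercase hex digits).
Answer: 0x0B

Derivation:
After byte 1 (0x94): reg=0xE5
After byte 2 (0xC3): reg=0xF2
After byte 3 (0x44): reg=0x0B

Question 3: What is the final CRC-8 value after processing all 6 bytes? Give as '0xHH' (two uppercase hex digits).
After byte 1 (0x94): reg=0xE5
After byte 2 (0xC3): reg=0xF2
After byte 3 (0x44): reg=0x0B
After byte 4 (0x16): reg=0x53
After byte 5 (0xB7): reg=0xB2
After byte 6 (0xC3): reg=0x50

Answer: 0x50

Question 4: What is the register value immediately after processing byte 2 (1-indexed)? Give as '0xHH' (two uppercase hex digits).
Answer: 0xF2

Derivation:
After byte 1 (0x94): reg=0xE5
After byte 2 (0xC3): reg=0xF2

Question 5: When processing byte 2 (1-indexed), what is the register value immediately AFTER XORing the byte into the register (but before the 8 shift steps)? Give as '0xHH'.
Answer: 0x26

Derivation:
Register before byte 2: 0xE5
Byte 2: 0xC3
0xE5 XOR 0xC3 = 0x26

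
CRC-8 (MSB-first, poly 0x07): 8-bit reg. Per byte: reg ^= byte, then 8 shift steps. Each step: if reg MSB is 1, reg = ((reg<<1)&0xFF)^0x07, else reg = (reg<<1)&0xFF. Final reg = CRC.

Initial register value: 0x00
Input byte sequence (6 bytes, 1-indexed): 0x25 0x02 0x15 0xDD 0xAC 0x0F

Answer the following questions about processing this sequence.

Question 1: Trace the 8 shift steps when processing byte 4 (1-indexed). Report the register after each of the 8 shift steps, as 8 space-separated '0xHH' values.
Answer: 0x3E 0x7C 0xF8 0xF7 0xE9 0xD5 0xAD 0x5D

Derivation:
After byte 1 (0x25): reg=0xFB
After byte 2 (0x02): reg=0xE1
After byte 3 (0x15): reg=0xC2
Register before byte 4: 0xC2
After XOR with byte 0xDD: 0x1F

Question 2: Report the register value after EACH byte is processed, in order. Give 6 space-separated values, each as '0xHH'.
0xFB 0xE1 0xC2 0x5D 0xD9 0x2C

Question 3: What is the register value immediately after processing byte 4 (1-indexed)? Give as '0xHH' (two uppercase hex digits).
After byte 1 (0x25): reg=0xFB
After byte 2 (0x02): reg=0xE1
After byte 3 (0x15): reg=0xC2
After byte 4 (0xDD): reg=0x5D

Answer: 0x5D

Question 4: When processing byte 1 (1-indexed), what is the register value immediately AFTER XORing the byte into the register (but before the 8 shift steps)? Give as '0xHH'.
Answer: 0x25

Derivation:
Register before byte 1: 0x00
Byte 1: 0x25
0x00 XOR 0x25 = 0x25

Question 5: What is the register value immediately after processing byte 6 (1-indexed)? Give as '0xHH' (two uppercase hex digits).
After byte 1 (0x25): reg=0xFB
After byte 2 (0x02): reg=0xE1
After byte 3 (0x15): reg=0xC2
After byte 4 (0xDD): reg=0x5D
After byte 5 (0xAC): reg=0xD9
After byte 6 (0x0F): reg=0x2C

Answer: 0x2C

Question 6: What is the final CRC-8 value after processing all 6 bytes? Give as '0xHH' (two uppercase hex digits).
Answer: 0x2C

Derivation:
After byte 1 (0x25): reg=0xFB
After byte 2 (0x02): reg=0xE1
After byte 3 (0x15): reg=0xC2
After byte 4 (0xDD): reg=0x5D
After byte 5 (0xAC): reg=0xD9
After byte 6 (0x0F): reg=0x2C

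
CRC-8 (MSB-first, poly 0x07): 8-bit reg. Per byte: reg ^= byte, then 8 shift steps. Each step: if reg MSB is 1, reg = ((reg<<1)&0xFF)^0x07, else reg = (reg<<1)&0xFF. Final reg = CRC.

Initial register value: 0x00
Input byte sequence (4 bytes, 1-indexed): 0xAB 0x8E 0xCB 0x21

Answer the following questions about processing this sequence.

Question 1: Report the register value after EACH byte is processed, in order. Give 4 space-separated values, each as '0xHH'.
0x58 0x2C 0xBB 0xCF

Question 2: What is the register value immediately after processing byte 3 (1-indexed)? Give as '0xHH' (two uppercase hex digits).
After byte 1 (0xAB): reg=0x58
After byte 2 (0x8E): reg=0x2C
After byte 3 (0xCB): reg=0xBB

Answer: 0xBB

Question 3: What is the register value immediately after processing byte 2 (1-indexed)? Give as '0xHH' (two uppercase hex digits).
Answer: 0x2C

Derivation:
After byte 1 (0xAB): reg=0x58
After byte 2 (0x8E): reg=0x2C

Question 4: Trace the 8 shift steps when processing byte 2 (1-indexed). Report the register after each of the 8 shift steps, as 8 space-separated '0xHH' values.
After byte 1 (0xAB): reg=0x58
Register before byte 2: 0x58
After XOR with byte 0x8E: 0xD6

Answer: 0xAB 0x51 0xA2 0x43 0x86 0x0B 0x16 0x2C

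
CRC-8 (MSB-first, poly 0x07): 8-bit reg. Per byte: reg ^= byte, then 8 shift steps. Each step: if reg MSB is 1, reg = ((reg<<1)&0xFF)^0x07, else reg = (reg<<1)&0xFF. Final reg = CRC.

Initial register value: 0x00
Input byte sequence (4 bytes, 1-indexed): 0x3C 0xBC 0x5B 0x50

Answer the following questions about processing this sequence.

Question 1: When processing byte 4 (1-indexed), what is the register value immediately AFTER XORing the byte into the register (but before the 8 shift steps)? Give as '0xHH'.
Register before byte 4: 0x2E
Byte 4: 0x50
0x2E XOR 0x50 = 0x7E

Answer: 0x7E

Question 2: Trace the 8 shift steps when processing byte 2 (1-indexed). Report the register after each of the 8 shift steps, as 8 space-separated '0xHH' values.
After byte 1 (0x3C): reg=0xB4
Register before byte 2: 0xB4
After XOR with byte 0xBC: 0x08

Answer: 0x10 0x20 0x40 0x80 0x07 0x0E 0x1C 0x38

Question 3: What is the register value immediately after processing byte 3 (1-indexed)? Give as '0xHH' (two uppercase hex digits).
After byte 1 (0x3C): reg=0xB4
After byte 2 (0xBC): reg=0x38
After byte 3 (0x5B): reg=0x2E

Answer: 0x2E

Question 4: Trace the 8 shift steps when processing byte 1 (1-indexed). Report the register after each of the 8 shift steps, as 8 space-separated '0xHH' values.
Register before byte 1: 0x00
After XOR with byte 0x3C: 0x3C

Answer: 0x78 0xF0 0xE7 0xC9 0x95 0x2D 0x5A 0xB4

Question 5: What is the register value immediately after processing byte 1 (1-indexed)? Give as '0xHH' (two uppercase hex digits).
Answer: 0xB4

Derivation:
After byte 1 (0x3C): reg=0xB4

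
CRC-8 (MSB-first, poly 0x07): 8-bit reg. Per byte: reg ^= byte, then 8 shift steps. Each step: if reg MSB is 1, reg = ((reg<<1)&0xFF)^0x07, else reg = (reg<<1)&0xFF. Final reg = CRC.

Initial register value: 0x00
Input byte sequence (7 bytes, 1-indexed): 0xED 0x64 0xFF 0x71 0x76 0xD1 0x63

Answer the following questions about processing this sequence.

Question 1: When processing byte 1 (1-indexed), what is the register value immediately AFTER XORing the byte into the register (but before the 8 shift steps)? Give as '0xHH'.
Register before byte 1: 0x00
Byte 1: 0xED
0x00 XOR 0xED = 0xED

Answer: 0xED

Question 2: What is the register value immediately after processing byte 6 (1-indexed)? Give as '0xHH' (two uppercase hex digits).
Answer: 0x78

Derivation:
After byte 1 (0xED): reg=0x8D
After byte 2 (0x64): reg=0x91
After byte 3 (0xFF): reg=0x0D
After byte 4 (0x71): reg=0x73
After byte 5 (0x76): reg=0x1B
After byte 6 (0xD1): reg=0x78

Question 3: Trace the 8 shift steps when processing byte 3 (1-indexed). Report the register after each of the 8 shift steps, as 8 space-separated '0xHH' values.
After byte 1 (0xED): reg=0x8D
After byte 2 (0x64): reg=0x91
Register before byte 3: 0x91
After XOR with byte 0xFF: 0x6E

Answer: 0xDC 0xBF 0x79 0xF2 0xE3 0xC1 0x85 0x0D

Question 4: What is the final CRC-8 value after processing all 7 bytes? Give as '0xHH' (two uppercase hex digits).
After byte 1 (0xED): reg=0x8D
After byte 2 (0x64): reg=0x91
After byte 3 (0xFF): reg=0x0D
After byte 4 (0x71): reg=0x73
After byte 5 (0x76): reg=0x1B
After byte 6 (0xD1): reg=0x78
After byte 7 (0x63): reg=0x41

Answer: 0x41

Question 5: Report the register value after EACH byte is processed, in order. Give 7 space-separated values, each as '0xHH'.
0x8D 0x91 0x0D 0x73 0x1B 0x78 0x41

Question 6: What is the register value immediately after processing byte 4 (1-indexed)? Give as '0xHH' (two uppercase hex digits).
After byte 1 (0xED): reg=0x8D
After byte 2 (0x64): reg=0x91
After byte 3 (0xFF): reg=0x0D
After byte 4 (0x71): reg=0x73

Answer: 0x73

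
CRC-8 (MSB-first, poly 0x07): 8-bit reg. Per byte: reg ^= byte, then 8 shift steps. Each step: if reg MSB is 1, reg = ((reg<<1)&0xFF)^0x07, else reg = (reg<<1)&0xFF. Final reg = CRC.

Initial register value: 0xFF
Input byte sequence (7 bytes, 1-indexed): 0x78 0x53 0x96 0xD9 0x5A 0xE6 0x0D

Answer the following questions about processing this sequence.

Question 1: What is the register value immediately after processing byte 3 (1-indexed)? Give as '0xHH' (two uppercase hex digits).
After byte 1 (0x78): reg=0x9C
After byte 2 (0x53): reg=0x63
After byte 3 (0x96): reg=0xC5

Answer: 0xC5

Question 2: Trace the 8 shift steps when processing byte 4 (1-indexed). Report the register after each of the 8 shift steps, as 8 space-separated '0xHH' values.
Answer: 0x38 0x70 0xE0 0xC7 0x89 0x15 0x2A 0x54

Derivation:
After byte 1 (0x78): reg=0x9C
After byte 2 (0x53): reg=0x63
After byte 3 (0x96): reg=0xC5
Register before byte 4: 0xC5
After XOR with byte 0xD9: 0x1C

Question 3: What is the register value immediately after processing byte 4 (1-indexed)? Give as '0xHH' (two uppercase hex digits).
Answer: 0x54

Derivation:
After byte 1 (0x78): reg=0x9C
After byte 2 (0x53): reg=0x63
After byte 3 (0x96): reg=0xC5
After byte 4 (0xD9): reg=0x54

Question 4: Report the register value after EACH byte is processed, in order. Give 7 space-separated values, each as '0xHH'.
0x9C 0x63 0xC5 0x54 0x2A 0x6A 0x32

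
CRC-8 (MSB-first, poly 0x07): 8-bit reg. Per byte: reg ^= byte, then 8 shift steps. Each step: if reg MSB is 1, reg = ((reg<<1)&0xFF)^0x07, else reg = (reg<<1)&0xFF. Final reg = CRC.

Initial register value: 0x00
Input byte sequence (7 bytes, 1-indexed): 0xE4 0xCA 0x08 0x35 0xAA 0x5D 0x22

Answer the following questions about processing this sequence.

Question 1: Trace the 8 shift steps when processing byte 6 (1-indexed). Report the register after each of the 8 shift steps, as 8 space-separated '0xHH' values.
Answer: 0xD2 0xA3 0x41 0x82 0x03 0x06 0x0C 0x18

Derivation:
After byte 1 (0xE4): reg=0xB2
After byte 2 (0xCA): reg=0x6F
After byte 3 (0x08): reg=0x32
After byte 4 (0x35): reg=0x15
After byte 5 (0xAA): reg=0x34
Register before byte 6: 0x34
After XOR with byte 0x5D: 0x69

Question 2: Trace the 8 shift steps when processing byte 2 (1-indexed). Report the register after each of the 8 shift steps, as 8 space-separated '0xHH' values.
Answer: 0xF0 0xE7 0xC9 0x95 0x2D 0x5A 0xB4 0x6F

Derivation:
After byte 1 (0xE4): reg=0xB2
Register before byte 2: 0xB2
After XOR with byte 0xCA: 0x78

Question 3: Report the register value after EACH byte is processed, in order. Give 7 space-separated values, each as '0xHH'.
0xB2 0x6F 0x32 0x15 0x34 0x18 0xA6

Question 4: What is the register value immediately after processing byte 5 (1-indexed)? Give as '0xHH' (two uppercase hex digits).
After byte 1 (0xE4): reg=0xB2
After byte 2 (0xCA): reg=0x6F
After byte 3 (0x08): reg=0x32
After byte 4 (0x35): reg=0x15
After byte 5 (0xAA): reg=0x34

Answer: 0x34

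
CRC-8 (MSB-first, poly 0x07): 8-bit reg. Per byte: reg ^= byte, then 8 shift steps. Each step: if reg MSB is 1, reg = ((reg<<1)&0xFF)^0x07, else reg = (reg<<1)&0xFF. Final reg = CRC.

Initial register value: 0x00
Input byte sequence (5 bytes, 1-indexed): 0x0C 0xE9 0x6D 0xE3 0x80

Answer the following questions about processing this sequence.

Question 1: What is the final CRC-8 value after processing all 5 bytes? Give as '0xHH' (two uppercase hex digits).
After byte 1 (0x0C): reg=0x24
After byte 2 (0xE9): reg=0x6D
After byte 3 (0x6D): reg=0x00
After byte 4 (0xE3): reg=0xA7
After byte 5 (0x80): reg=0xF5

Answer: 0xF5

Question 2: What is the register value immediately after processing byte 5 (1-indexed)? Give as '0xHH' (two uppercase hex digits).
After byte 1 (0x0C): reg=0x24
After byte 2 (0xE9): reg=0x6D
After byte 3 (0x6D): reg=0x00
After byte 4 (0xE3): reg=0xA7
After byte 5 (0x80): reg=0xF5

Answer: 0xF5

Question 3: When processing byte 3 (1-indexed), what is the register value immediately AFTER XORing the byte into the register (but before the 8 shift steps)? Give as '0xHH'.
Answer: 0x00

Derivation:
Register before byte 3: 0x6D
Byte 3: 0x6D
0x6D XOR 0x6D = 0x00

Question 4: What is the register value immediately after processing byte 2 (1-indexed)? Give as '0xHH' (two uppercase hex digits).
After byte 1 (0x0C): reg=0x24
After byte 2 (0xE9): reg=0x6D

Answer: 0x6D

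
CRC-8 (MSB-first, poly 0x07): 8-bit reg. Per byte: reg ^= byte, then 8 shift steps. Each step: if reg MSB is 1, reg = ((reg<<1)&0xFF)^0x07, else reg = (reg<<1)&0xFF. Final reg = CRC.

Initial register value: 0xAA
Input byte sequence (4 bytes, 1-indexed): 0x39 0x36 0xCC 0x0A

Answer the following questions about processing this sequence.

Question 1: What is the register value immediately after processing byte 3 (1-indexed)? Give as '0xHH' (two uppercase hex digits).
After byte 1 (0x39): reg=0xF0
After byte 2 (0x36): reg=0x5C
After byte 3 (0xCC): reg=0xF9

Answer: 0xF9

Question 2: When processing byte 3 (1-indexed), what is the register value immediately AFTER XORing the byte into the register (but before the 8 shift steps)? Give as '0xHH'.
Answer: 0x90

Derivation:
Register before byte 3: 0x5C
Byte 3: 0xCC
0x5C XOR 0xCC = 0x90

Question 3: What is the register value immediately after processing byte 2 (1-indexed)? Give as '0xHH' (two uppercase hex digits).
After byte 1 (0x39): reg=0xF0
After byte 2 (0x36): reg=0x5C

Answer: 0x5C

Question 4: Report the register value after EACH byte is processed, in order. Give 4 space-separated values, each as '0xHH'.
0xF0 0x5C 0xF9 0xD7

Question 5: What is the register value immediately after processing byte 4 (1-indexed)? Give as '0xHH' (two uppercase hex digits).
Answer: 0xD7

Derivation:
After byte 1 (0x39): reg=0xF0
After byte 2 (0x36): reg=0x5C
After byte 3 (0xCC): reg=0xF9
After byte 4 (0x0A): reg=0xD7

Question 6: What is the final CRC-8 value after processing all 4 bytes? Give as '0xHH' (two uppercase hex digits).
After byte 1 (0x39): reg=0xF0
After byte 2 (0x36): reg=0x5C
After byte 3 (0xCC): reg=0xF9
After byte 4 (0x0A): reg=0xD7

Answer: 0xD7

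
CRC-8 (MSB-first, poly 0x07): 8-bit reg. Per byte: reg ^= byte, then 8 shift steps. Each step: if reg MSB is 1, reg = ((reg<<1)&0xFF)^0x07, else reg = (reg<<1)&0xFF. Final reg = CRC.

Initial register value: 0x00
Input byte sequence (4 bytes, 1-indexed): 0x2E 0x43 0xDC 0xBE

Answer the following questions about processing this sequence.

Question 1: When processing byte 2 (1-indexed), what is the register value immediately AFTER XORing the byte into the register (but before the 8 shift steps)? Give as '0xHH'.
Register before byte 2: 0xCA
Byte 2: 0x43
0xCA XOR 0x43 = 0x89

Answer: 0x89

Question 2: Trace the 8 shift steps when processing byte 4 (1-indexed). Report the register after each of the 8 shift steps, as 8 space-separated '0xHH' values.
After byte 1 (0x2E): reg=0xCA
After byte 2 (0x43): reg=0xB6
After byte 3 (0xDC): reg=0x11
Register before byte 4: 0x11
After XOR with byte 0xBE: 0xAF

Answer: 0x59 0xB2 0x63 0xC6 0x8B 0x11 0x22 0x44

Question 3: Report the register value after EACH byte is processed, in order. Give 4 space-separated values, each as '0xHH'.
0xCA 0xB6 0x11 0x44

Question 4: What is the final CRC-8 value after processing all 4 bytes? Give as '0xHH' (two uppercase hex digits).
After byte 1 (0x2E): reg=0xCA
After byte 2 (0x43): reg=0xB6
After byte 3 (0xDC): reg=0x11
After byte 4 (0xBE): reg=0x44

Answer: 0x44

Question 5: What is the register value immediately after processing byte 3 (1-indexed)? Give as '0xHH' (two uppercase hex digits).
Answer: 0x11

Derivation:
After byte 1 (0x2E): reg=0xCA
After byte 2 (0x43): reg=0xB6
After byte 3 (0xDC): reg=0x11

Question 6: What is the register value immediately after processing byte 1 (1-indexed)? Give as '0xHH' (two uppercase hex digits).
Answer: 0xCA

Derivation:
After byte 1 (0x2E): reg=0xCA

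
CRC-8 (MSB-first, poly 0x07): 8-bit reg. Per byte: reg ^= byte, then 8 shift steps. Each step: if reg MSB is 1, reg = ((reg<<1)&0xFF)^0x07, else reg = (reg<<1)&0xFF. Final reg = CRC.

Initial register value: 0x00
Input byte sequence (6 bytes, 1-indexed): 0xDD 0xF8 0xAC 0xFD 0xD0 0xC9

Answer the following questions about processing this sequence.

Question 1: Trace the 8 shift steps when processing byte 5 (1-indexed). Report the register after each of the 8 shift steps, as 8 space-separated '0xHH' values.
Answer: 0x89 0x15 0x2A 0x54 0xA8 0x57 0xAE 0x5B

Derivation:
After byte 1 (0xDD): reg=0x1D
After byte 2 (0xF8): reg=0xB5
After byte 3 (0xAC): reg=0x4F
After byte 4 (0xFD): reg=0x17
Register before byte 5: 0x17
After XOR with byte 0xD0: 0xC7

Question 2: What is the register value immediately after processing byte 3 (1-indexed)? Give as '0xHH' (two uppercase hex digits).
Answer: 0x4F

Derivation:
After byte 1 (0xDD): reg=0x1D
After byte 2 (0xF8): reg=0xB5
After byte 3 (0xAC): reg=0x4F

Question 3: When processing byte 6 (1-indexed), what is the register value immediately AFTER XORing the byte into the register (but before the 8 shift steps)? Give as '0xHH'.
Register before byte 6: 0x5B
Byte 6: 0xC9
0x5B XOR 0xC9 = 0x92

Answer: 0x92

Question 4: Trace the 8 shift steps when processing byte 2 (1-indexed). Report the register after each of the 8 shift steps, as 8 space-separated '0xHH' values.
Answer: 0xCD 0x9D 0x3D 0x7A 0xF4 0xEF 0xD9 0xB5

Derivation:
After byte 1 (0xDD): reg=0x1D
Register before byte 2: 0x1D
After XOR with byte 0xF8: 0xE5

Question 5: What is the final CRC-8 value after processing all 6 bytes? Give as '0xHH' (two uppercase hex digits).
Answer: 0xF7

Derivation:
After byte 1 (0xDD): reg=0x1D
After byte 2 (0xF8): reg=0xB5
After byte 3 (0xAC): reg=0x4F
After byte 4 (0xFD): reg=0x17
After byte 5 (0xD0): reg=0x5B
After byte 6 (0xC9): reg=0xF7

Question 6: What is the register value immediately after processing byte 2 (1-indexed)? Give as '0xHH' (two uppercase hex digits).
Answer: 0xB5

Derivation:
After byte 1 (0xDD): reg=0x1D
After byte 2 (0xF8): reg=0xB5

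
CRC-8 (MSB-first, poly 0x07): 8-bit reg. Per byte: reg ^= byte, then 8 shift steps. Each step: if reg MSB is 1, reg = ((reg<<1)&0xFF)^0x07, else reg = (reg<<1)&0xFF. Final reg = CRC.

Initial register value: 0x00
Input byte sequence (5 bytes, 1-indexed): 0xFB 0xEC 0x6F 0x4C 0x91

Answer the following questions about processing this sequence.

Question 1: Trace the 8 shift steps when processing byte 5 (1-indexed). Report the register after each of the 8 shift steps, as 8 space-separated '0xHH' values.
Answer: 0xF5 0xED 0xDD 0xBD 0x7D 0xFA 0xF3 0xE1

Derivation:
After byte 1 (0xFB): reg=0xEF
After byte 2 (0xEC): reg=0x09
After byte 3 (0x6F): reg=0x35
After byte 4 (0x4C): reg=0x68
Register before byte 5: 0x68
After XOR with byte 0x91: 0xF9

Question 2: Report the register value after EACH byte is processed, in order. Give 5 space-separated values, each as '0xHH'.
0xEF 0x09 0x35 0x68 0xE1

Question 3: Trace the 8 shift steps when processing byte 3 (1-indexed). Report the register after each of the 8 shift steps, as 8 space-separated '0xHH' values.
Answer: 0xCC 0x9F 0x39 0x72 0xE4 0xCF 0x99 0x35

Derivation:
After byte 1 (0xFB): reg=0xEF
After byte 2 (0xEC): reg=0x09
Register before byte 3: 0x09
After XOR with byte 0x6F: 0x66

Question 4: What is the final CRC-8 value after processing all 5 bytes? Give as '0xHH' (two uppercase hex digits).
Answer: 0xE1

Derivation:
After byte 1 (0xFB): reg=0xEF
After byte 2 (0xEC): reg=0x09
After byte 3 (0x6F): reg=0x35
After byte 4 (0x4C): reg=0x68
After byte 5 (0x91): reg=0xE1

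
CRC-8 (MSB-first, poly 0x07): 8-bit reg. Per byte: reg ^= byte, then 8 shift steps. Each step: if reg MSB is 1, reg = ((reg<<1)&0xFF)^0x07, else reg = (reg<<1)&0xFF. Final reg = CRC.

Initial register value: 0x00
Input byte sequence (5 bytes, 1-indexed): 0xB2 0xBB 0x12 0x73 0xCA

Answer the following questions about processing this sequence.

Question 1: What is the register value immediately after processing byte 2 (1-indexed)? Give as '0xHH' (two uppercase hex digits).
Answer: 0x4D

Derivation:
After byte 1 (0xB2): reg=0x17
After byte 2 (0xBB): reg=0x4D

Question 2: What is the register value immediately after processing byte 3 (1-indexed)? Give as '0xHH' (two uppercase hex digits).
After byte 1 (0xB2): reg=0x17
After byte 2 (0xBB): reg=0x4D
After byte 3 (0x12): reg=0x9A

Answer: 0x9A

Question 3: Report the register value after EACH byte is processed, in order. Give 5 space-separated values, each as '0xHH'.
0x17 0x4D 0x9A 0x91 0x86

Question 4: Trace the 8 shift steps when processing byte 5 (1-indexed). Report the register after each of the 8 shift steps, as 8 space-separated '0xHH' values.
After byte 1 (0xB2): reg=0x17
After byte 2 (0xBB): reg=0x4D
After byte 3 (0x12): reg=0x9A
After byte 4 (0x73): reg=0x91
Register before byte 5: 0x91
After XOR with byte 0xCA: 0x5B

Answer: 0xB6 0x6B 0xD6 0xAB 0x51 0xA2 0x43 0x86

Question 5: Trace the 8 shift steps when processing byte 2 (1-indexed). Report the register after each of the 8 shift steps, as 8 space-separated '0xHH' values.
After byte 1 (0xB2): reg=0x17
Register before byte 2: 0x17
After XOR with byte 0xBB: 0xAC

Answer: 0x5F 0xBE 0x7B 0xF6 0xEB 0xD1 0xA5 0x4D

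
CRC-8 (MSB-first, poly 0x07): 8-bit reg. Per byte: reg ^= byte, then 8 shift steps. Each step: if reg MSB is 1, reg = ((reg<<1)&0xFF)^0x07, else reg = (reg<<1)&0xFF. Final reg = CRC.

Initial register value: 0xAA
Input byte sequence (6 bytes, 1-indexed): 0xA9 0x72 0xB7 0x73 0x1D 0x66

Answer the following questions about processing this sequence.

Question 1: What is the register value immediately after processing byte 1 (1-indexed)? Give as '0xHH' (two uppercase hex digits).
After byte 1 (0xA9): reg=0x09

Answer: 0x09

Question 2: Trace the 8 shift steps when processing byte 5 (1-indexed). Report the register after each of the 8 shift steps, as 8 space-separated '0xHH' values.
Answer: 0xDF 0xB9 0x75 0xEA 0xD3 0xA1 0x45 0x8A

Derivation:
After byte 1 (0xA9): reg=0x09
After byte 2 (0x72): reg=0x66
After byte 3 (0xB7): reg=0x39
After byte 4 (0x73): reg=0xF1
Register before byte 5: 0xF1
After XOR with byte 0x1D: 0xEC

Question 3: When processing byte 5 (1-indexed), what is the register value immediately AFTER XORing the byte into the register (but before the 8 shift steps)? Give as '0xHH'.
Register before byte 5: 0xF1
Byte 5: 0x1D
0xF1 XOR 0x1D = 0xEC

Answer: 0xEC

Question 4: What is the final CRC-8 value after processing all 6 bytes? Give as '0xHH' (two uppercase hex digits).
Answer: 0x8A

Derivation:
After byte 1 (0xA9): reg=0x09
After byte 2 (0x72): reg=0x66
After byte 3 (0xB7): reg=0x39
After byte 4 (0x73): reg=0xF1
After byte 5 (0x1D): reg=0x8A
After byte 6 (0x66): reg=0x8A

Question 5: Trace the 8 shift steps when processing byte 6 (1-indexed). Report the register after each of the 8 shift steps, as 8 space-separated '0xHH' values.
After byte 1 (0xA9): reg=0x09
After byte 2 (0x72): reg=0x66
After byte 3 (0xB7): reg=0x39
After byte 4 (0x73): reg=0xF1
After byte 5 (0x1D): reg=0x8A
Register before byte 6: 0x8A
After XOR with byte 0x66: 0xEC

Answer: 0xDF 0xB9 0x75 0xEA 0xD3 0xA1 0x45 0x8A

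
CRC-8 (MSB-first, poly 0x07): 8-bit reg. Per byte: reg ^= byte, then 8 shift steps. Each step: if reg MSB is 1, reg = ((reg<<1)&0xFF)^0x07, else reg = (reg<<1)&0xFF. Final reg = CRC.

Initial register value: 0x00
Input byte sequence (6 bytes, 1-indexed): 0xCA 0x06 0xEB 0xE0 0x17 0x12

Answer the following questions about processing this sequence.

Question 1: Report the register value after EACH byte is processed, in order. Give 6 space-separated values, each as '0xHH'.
0x78 0x7D 0xEB 0x31 0xF2 0xAE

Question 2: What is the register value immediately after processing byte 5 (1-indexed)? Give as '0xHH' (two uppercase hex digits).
Answer: 0xF2

Derivation:
After byte 1 (0xCA): reg=0x78
After byte 2 (0x06): reg=0x7D
After byte 3 (0xEB): reg=0xEB
After byte 4 (0xE0): reg=0x31
After byte 5 (0x17): reg=0xF2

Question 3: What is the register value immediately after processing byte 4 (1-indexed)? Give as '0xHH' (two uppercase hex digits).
Answer: 0x31

Derivation:
After byte 1 (0xCA): reg=0x78
After byte 2 (0x06): reg=0x7D
After byte 3 (0xEB): reg=0xEB
After byte 4 (0xE0): reg=0x31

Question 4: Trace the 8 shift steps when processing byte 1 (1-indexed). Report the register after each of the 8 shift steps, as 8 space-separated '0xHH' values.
Register before byte 1: 0x00
After XOR with byte 0xCA: 0xCA

Answer: 0x93 0x21 0x42 0x84 0x0F 0x1E 0x3C 0x78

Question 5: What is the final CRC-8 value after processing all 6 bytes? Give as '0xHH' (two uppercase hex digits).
Answer: 0xAE

Derivation:
After byte 1 (0xCA): reg=0x78
After byte 2 (0x06): reg=0x7D
After byte 3 (0xEB): reg=0xEB
After byte 4 (0xE0): reg=0x31
After byte 5 (0x17): reg=0xF2
After byte 6 (0x12): reg=0xAE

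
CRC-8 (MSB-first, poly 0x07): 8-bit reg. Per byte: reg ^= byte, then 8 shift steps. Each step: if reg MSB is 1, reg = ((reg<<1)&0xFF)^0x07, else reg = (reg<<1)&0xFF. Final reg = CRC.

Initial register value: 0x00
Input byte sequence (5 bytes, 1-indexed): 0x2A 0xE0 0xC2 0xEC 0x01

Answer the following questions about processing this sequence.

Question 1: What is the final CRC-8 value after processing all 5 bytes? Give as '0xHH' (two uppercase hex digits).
After byte 1 (0x2A): reg=0xD6
After byte 2 (0xE0): reg=0x82
After byte 3 (0xC2): reg=0xC7
After byte 4 (0xEC): reg=0xD1
After byte 5 (0x01): reg=0x3E

Answer: 0x3E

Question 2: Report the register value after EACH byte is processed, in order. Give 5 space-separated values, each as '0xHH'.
0xD6 0x82 0xC7 0xD1 0x3E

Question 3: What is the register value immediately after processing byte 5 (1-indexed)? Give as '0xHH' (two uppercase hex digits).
Answer: 0x3E

Derivation:
After byte 1 (0x2A): reg=0xD6
After byte 2 (0xE0): reg=0x82
After byte 3 (0xC2): reg=0xC7
After byte 4 (0xEC): reg=0xD1
After byte 5 (0x01): reg=0x3E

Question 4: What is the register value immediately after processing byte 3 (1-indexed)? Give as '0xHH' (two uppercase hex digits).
After byte 1 (0x2A): reg=0xD6
After byte 2 (0xE0): reg=0x82
After byte 3 (0xC2): reg=0xC7

Answer: 0xC7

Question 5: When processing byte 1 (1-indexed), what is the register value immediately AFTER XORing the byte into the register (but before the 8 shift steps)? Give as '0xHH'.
Answer: 0x2A

Derivation:
Register before byte 1: 0x00
Byte 1: 0x2A
0x00 XOR 0x2A = 0x2A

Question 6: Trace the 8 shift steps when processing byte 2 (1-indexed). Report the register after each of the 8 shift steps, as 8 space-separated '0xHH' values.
After byte 1 (0x2A): reg=0xD6
Register before byte 2: 0xD6
After XOR with byte 0xE0: 0x36

Answer: 0x6C 0xD8 0xB7 0x69 0xD2 0xA3 0x41 0x82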